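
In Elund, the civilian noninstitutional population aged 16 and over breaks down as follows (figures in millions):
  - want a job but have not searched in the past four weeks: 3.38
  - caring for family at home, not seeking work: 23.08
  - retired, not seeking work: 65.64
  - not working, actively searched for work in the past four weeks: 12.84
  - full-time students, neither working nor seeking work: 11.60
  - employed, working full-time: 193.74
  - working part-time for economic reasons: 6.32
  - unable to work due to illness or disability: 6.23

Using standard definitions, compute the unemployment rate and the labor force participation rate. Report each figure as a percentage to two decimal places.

Employed = 193.74 + 6.32 = 200.06 million (anyone who worked, including part-time for economic reasons, counts as employed).
Unemployed = 12.84 million.
Labor force = 200.06 + 12.84 = 212.90 million.
Not in labor force = 3.38 + 23.08 + 65.64 + 11.60 + 6.23 = 109.93 million (those not working and not actively searching are outside the labor force — including those who want a job but have given up searching).
Civilian working-age population = 212.90 + 109.93 = 322.83 million.
Unemployment rate = 12.84 / 212.90 = 6.03%.
Labor force participation rate = 212.90 / 322.83 = 65.95%.

Unemployment rate ≈ 6.03%; labor force participation rate ≈ 65.95%.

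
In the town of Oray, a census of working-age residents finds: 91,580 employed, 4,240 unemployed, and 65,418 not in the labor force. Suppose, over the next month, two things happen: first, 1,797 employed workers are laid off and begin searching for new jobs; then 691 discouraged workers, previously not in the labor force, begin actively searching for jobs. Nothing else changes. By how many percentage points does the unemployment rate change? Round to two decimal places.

The unemployment rate changes by +2.55 percentage points.

Initially, labor force = 91,580 + 4,240 = 95,820, so u = 4,240/95,820 = 4.42%.
After the first change, employed falls and unemployed rises by 1,797; labor force unchanged → E = 89,783, U = 6,037, labor force = 95,820.
After the second change, unemployed and labor force both rise by 691 → E = 89,783, U = 6,728, labor force = 96,511.
New unemployment rate = 6,728 / 96,511 = 6.97%.
Change = 6.97% − 4.42% = +2.55 percentage points.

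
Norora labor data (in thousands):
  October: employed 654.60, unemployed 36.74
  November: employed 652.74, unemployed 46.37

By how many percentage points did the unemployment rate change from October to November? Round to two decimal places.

The unemployment rate changed by +1.32 percentage points.

October: labor force = 654.60 + 36.74 = 691.34; u = 36.74/691.34 = 5.31%.
November: labor force = 652.74 + 46.37 = 699.11; u = 46.37/699.11 = 6.63%.
Change = 6.63% − 5.31% = +1.32 pp.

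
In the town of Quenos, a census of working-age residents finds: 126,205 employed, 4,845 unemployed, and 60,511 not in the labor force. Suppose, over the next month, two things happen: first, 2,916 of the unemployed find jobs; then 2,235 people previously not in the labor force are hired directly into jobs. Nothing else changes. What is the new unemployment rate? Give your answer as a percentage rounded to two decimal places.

Initially, labor force = 126,205 + 4,845 = 131,050, so u = 4,845/131,050 = 3.70%.
After the first change, unemployed falls and employed rises by 2,916; labor force unchanged → E = 129,121, U = 1,929, labor force = 131,050.
After the second change, employed and labor force both rise by 2,235; unemployed unchanged → E = 131,356, U = 1,929, labor force = 133,285.
New unemployment rate = 1,929 / 133,285 = 1.45%.

New unemployment rate ≈ 1.45%.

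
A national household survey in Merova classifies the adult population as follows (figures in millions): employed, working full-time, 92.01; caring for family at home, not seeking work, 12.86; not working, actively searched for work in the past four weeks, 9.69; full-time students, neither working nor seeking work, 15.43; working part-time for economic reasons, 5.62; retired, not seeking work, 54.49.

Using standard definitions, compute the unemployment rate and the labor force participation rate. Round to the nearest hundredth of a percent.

Unemployment rate ≈ 9.03%; labor force participation rate ≈ 56.45%.

Employed = 92.01 + 5.62 = 97.63 million (anyone who worked, including part-time for economic reasons, counts as employed).
Unemployed = 9.69 million.
Labor force = 97.63 + 9.69 = 107.32 million.
Not in labor force = 12.86 + 15.43 + 54.49 = 82.78 million (those not working and not actively searching are outside the labor force).
Civilian working-age population = 107.32 + 82.78 = 190.10 million.
Unemployment rate = 9.69 / 107.32 = 9.03%.
Labor force participation rate = 107.32 / 190.10 = 56.45%.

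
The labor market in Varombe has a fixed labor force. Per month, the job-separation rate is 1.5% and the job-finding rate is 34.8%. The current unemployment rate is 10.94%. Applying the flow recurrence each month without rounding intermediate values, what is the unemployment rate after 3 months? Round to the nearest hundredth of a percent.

Unemployment rate after three months ≈ 5.89%.

With a fixed labor force, u_{t+1} = u_t + s·(1−u_t) − f·u_t = u_t·(1−s−f) + s.
Here 1−s−f = 0.637 and s = 0.015.
u_1 = 0.109400 × 0.637 + 0.015 = 0.084688.
u_2 = 0.084688 × 0.637 + 0.015 = 0.068946.
u_3 = 0.068946 × 0.637 + 0.015 = 0.058919.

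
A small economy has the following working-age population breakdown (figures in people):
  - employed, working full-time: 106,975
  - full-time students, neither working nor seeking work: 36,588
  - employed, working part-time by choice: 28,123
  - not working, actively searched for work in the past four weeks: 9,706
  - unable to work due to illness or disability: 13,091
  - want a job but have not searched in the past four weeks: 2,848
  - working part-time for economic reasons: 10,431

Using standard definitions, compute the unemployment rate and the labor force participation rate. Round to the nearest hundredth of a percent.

Unemployment rate ≈ 6.25%; labor force participation rate ≈ 74.72%.

Employed = 106,975 + 28,123 + 10,431 = 145,529 (anyone who worked, including part-time for economic reasons, counts as employed).
Unemployed = 9,706.
Labor force = 145,529 + 9,706 = 155,235.
Not in labor force = 36,588 + 13,091 + 2,848 = 52,527 (those not working and not actively searching are outside the labor force — including those who want a job but have given up searching).
Civilian working-age population = 155,235 + 52,527 = 207,762.
Unemployment rate = 9,706 / 155,235 = 6.25%.
Labor force participation rate = 155,235 / 207,762 = 74.72%.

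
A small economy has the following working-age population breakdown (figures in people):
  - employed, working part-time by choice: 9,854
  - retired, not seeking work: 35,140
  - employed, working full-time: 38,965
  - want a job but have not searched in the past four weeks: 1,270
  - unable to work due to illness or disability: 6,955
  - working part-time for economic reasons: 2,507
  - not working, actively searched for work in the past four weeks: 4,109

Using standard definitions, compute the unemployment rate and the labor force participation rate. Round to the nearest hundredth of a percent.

Unemployment rate ≈ 7.41%; labor force participation rate ≈ 56.11%.

Employed = 9,854 + 38,965 + 2,507 = 51,326 (anyone who worked, including part-time for economic reasons, counts as employed).
Unemployed = 4,109.
Labor force = 51,326 + 4,109 = 55,435.
Not in labor force = 35,140 + 1,270 + 6,955 = 43,365 (those not working and not actively searching are outside the labor force — including those who want a job but have given up searching).
Civilian working-age population = 55,435 + 43,365 = 98,800.
Unemployment rate = 4,109 / 55,435 = 7.41%.
Labor force participation rate = 55,435 / 98,800 = 56.11%.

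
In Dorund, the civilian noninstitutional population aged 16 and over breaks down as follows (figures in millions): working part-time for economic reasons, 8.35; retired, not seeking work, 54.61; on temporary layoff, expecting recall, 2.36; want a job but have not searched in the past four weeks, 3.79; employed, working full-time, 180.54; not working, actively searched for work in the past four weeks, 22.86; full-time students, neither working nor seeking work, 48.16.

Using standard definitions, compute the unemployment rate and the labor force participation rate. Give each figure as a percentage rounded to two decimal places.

Employed = 8.35 + 180.54 = 188.89 million (anyone who worked, including part-time for economic reasons, counts as employed).
Unemployed = 2.36 + 22.86 = 25.22 million (jobless and actively searching, or on temporary layoff).
Labor force = 188.89 + 25.22 = 214.11 million.
Not in labor force = 54.61 + 3.79 + 48.16 = 106.56 million (those not working and not actively searching are outside the labor force — including those who want a job but have given up searching).
Civilian working-age population = 214.11 + 106.56 = 320.67 million.
Unemployment rate = 25.22 / 214.11 = 11.78%.
Labor force participation rate = 214.11 / 320.67 = 66.77%.

Unemployment rate ≈ 11.78%; labor force participation rate ≈ 66.77%.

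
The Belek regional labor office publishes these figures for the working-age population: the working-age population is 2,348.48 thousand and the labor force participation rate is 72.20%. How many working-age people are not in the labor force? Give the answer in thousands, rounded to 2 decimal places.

About 652.88 thousand are not in the labor force.

Share not in the labor force = 1 − 0.7220 = 0.2780.
Not in labor force = 0.2780 × 2,348.48 ≈ 652.88 thousand.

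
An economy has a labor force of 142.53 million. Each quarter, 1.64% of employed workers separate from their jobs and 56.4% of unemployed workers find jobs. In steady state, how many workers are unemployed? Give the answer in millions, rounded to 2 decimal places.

About 4.03 million are unemployed in steady state.

Steady-state unemployment rate u* = s/(s+f) = 1.64/(1.64+56.4) = 0.028256.
Unemployed = u* × labor force = 0.028256 × 142.53 ≈ 4.03 million.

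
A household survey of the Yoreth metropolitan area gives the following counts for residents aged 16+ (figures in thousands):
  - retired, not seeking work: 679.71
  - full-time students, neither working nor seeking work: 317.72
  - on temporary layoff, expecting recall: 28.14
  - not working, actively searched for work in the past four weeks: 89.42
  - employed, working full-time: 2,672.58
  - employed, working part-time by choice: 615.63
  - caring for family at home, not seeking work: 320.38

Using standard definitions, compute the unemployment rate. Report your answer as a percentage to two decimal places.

Employed = 2,672.58 + 615.63 = 3,288.21 thousand.
Unemployed = 28.14 + 89.42 = 117.56 thousand (jobless and actively searching, or on temporary layoff).
Labor force = 3,288.21 + 117.56 = 3,405.77 thousand.
Unemployment rate = 117.56 / 3,405.77 = 3.45%.

Unemployment rate ≈ 3.45%.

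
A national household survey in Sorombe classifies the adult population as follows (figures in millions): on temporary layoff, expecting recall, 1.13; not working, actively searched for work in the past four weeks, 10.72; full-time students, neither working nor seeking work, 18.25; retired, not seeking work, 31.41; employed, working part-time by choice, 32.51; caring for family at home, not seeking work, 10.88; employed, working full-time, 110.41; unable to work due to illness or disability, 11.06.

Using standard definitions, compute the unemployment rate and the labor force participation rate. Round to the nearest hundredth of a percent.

Unemployment rate ≈ 7.66%; labor force participation rate ≈ 68.37%.

Employed = 32.51 + 110.41 = 142.92 million.
Unemployed = 1.13 + 10.72 = 11.85 million (jobless and actively searching, or on temporary layoff).
Labor force = 142.92 + 11.85 = 154.77 million.
Not in labor force = 18.25 + 31.41 + 10.88 + 11.06 = 71.60 million (those not working and not actively searching are outside the labor force).
Civilian working-age population = 154.77 + 71.60 = 226.37 million.
Unemployment rate = 11.85 / 154.77 = 7.66%.
Labor force participation rate = 154.77 / 226.37 = 68.37%.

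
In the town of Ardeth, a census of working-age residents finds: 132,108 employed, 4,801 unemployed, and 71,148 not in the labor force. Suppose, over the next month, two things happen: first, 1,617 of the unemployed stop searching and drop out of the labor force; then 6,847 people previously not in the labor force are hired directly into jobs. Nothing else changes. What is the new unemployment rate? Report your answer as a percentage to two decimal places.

New unemployment rate ≈ 2.24%.

Initially, labor force = 132,108 + 4,801 = 136,909, so u = 4,801/136,909 = 3.51%.
After the first change, unemployed and labor force both fall by 1,617 → E = 132,108, U = 3,184, labor force = 135,292.
After the second change, employed and labor force both rise by 6,847; unemployed unchanged → E = 138,955, U = 3,184, labor force = 142,139.
New unemployment rate = 3,184 / 142,139 = 2.24%.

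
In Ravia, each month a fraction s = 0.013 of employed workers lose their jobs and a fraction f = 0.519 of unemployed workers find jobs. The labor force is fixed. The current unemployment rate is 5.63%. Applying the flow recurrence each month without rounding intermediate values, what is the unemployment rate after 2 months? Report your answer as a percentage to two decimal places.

With a fixed labor force, u_{t+1} = u_t + s·(1−u_t) − f·u_t = u_t·(1−s−f) + s.
Here 1−s−f = 0.468 and s = 0.013.
u_1 = 0.056300 × 0.468 + 0.013 = 0.039348.
u_2 = 0.039348 × 0.468 + 0.013 = 0.031415.

Unemployment rate after two months ≈ 3.14%.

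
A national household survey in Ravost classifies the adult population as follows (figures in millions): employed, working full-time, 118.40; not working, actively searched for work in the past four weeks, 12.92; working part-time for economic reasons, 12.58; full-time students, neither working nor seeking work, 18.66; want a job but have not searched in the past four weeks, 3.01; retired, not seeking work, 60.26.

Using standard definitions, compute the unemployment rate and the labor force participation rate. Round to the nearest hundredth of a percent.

Employed = 118.40 + 12.58 = 130.98 million (anyone who worked, including part-time for economic reasons, counts as employed).
Unemployed = 12.92 million.
Labor force = 130.98 + 12.92 = 143.90 million.
Not in labor force = 18.66 + 3.01 + 60.26 = 81.93 million (those not working and not actively searching are outside the labor force — including those who want a job but have given up searching).
Civilian working-age population = 143.90 + 81.93 = 225.83 million.
Unemployment rate = 12.92 / 143.90 = 8.98%.
Labor force participation rate = 143.90 / 225.83 = 63.72%.

Unemployment rate ≈ 8.98%; labor force participation rate ≈ 63.72%.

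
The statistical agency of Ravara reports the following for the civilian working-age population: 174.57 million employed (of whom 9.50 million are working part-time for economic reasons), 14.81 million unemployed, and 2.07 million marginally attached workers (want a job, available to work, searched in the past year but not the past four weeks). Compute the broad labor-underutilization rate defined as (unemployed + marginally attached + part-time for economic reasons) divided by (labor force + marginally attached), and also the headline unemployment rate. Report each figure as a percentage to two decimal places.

Labor force = 174.57 + 14.81 = 189.38 million.
Numerator = 14.81 + 2.07 + 9.50 = 26.38 million.
Denominator = 189.38 + 2.07 = 191.45 million.
Broad rate = 26.38 / 191.45 = 13.78%.
Headline unemployment rate = 14.81 / 189.38 = 7.82%.

Broad underutilization rate ≈ 13.78%; headline unemployment rate ≈ 7.82%.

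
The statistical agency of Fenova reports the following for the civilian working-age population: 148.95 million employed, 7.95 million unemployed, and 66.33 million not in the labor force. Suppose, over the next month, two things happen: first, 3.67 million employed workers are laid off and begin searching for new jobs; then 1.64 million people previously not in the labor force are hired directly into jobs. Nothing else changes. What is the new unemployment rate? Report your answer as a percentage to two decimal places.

Initially, labor force = 148.95 + 7.95 = 156.90 million, so u = 7.95/156.90 = 5.07%.
After the first change, employed falls and unemployed rises by 3.67; labor force unchanged → E = 145.28, U = 11.62, labor force = 156.90 million.
After the second change, employed and labor force both rise by 1.64; unemployed unchanged → E = 146.92, U = 11.62, labor force = 158.54 million.
New unemployment rate = 11.62 / 158.54 = 7.33%.

New unemployment rate ≈ 7.33%.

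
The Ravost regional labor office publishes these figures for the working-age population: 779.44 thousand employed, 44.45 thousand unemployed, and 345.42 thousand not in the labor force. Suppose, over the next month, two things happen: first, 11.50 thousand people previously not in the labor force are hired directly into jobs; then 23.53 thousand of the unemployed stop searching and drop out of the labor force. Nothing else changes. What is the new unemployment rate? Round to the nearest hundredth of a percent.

Initially, labor force = 779.44 + 44.45 = 823.89 thousand, so u = 44.45/823.89 = 5.40%.
After the first change, employed and labor force both rise by 11.50; unemployed unchanged → E = 790.94, U = 44.45, labor force = 835.39 thousand.
After the second change, unemployed and labor force both fall by 23.53 → E = 790.94, U = 20.92, labor force = 811.86 thousand.
New unemployment rate = 20.92 / 811.86 = 2.58%.

New unemployment rate ≈ 2.58%.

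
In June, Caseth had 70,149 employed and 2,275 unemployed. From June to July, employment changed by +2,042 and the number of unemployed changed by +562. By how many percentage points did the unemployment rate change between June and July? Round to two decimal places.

June: labor force = 70,149 + 2,275 = 72,424; u = 2,275/72,424 = 3.14%.
July: labor force = 72,191 + 2,837 = 75,028; u = 2,837/75,028 = 3.78%.
Change = 3.78% − 3.14% = +0.64 pp.

The unemployment rate changed by +0.64 percentage points.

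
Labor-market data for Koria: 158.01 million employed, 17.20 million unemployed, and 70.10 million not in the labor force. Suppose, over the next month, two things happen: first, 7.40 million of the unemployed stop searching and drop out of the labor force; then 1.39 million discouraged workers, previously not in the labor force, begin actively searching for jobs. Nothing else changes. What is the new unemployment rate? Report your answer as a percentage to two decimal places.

Initially, labor force = 158.01 + 17.20 = 175.21 million, so u = 17.20/175.21 = 9.82%.
After the first change, unemployed and labor force both fall by 7.40 → E = 158.01, U = 9.80, labor force = 167.81 million.
After the second change, unemployed and labor force both rise by 1.39 → E = 158.01, U = 11.19, labor force = 169.20 million.
New unemployment rate = 11.19 / 169.20 = 6.61%.

New unemployment rate ≈ 6.61%.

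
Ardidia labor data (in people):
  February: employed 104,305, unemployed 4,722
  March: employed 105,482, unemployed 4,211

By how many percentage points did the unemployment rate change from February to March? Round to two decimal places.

February: labor force = 104,305 + 4,722 = 109,027; u = 4,722/109,027 = 4.33%.
March: labor force = 105,482 + 4,211 = 109,693; u = 4,211/109,693 = 3.84%.
Change = 3.84% − 4.33% = −0.49 pp.

The unemployment rate changed by −0.49 percentage points.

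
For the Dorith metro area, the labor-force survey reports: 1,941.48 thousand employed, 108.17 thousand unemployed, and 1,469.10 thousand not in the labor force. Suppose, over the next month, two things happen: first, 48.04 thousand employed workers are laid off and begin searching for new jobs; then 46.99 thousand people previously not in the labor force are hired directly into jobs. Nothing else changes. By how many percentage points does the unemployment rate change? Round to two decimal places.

The unemployment rate changes by +2.17 percentage points.

Initially, labor force = 1,941.48 + 108.17 = 2,049.65 thousand, so u = 108.17/2,049.65 = 5.28%.
After the first change, employed falls and unemployed rises by 48.04; labor force unchanged → E = 1,893.44, U = 156.21, labor force = 2,049.65 thousand.
After the second change, employed and labor force both rise by 46.99; unemployed unchanged → E = 1,940.43, U = 156.21, labor force = 2,096.64 thousand.
New unemployment rate = 156.21 / 2,096.64 = 7.45%.
Change = 7.45% − 5.28% = +2.17 percentage points.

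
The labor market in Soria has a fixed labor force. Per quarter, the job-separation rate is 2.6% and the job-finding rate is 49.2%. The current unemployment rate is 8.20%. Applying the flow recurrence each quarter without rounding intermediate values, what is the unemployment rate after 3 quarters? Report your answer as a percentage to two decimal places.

With a fixed labor force, u_{t+1} = u_t + s·(1−u_t) − f·u_t = u_t·(1−s−f) + s.
Here 1−s−f = 0.482 and s = 0.026.
u_1 = 0.082000 × 0.482 + 0.026 = 0.065524.
u_2 = 0.065524 × 0.482 + 0.026 = 0.057583.
u_3 = 0.057583 × 0.482 + 0.026 = 0.053755.

Unemployment rate after three quarters ≈ 5.38%.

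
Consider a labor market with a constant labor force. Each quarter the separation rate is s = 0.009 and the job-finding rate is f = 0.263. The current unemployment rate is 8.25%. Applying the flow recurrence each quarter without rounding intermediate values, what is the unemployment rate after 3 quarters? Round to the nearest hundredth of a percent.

Unemployment rate after three quarters ≈ 5.22%.

With a fixed labor force, u_{t+1} = u_t + s·(1−u_t) − f·u_t = u_t·(1−s−f) + s.
Here 1−s−f = 0.728 and s = 0.009.
u_1 = 0.082500 × 0.728 + 0.009 = 0.069060.
u_2 = 0.069060 × 0.728 + 0.009 = 0.059276.
u_3 = 0.059276 × 0.728 + 0.009 = 0.052153.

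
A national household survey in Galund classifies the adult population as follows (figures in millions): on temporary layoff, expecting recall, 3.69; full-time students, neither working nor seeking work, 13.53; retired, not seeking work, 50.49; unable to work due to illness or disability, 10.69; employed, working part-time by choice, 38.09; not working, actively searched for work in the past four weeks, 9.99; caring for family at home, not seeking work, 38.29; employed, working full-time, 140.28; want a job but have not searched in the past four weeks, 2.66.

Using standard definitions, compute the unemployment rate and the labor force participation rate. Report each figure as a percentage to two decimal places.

Employed = 38.09 + 140.28 = 178.37 million.
Unemployed = 3.69 + 9.99 = 13.68 million (jobless and actively searching, or on temporary layoff).
Labor force = 178.37 + 13.68 = 192.05 million.
Not in labor force = 13.53 + 50.49 + 10.69 + 38.29 + 2.66 = 115.66 million (those not working and not actively searching are outside the labor force — including those who want a job but have given up searching).
Civilian working-age population = 192.05 + 115.66 = 307.71 million.
Unemployment rate = 13.68 / 192.05 = 7.12%.
Labor force participation rate = 192.05 / 307.71 = 62.41%.

Unemployment rate ≈ 7.12%; labor force participation rate ≈ 62.41%.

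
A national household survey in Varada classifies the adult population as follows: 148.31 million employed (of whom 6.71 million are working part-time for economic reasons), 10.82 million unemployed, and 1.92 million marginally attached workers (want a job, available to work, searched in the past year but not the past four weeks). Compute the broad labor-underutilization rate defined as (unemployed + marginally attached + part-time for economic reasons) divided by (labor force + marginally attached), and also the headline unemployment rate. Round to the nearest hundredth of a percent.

Labor force = 148.31 + 10.82 = 159.13 million.
Numerator = 10.82 + 1.92 + 6.71 = 19.45 million.
Denominator = 159.13 + 1.92 = 161.05 million.
Broad rate = 19.45 / 161.05 = 12.08%.
Headline unemployment rate = 10.82 / 159.13 = 6.80%.

Broad underutilization rate ≈ 12.08%; headline unemployment rate ≈ 6.80%.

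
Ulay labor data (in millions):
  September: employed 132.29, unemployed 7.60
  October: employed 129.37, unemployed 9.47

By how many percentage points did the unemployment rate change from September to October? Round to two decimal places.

September: labor force = 132.29 + 7.60 = 139.89; u = 7.60/139.89 = 5.43%.
October: labor force = 129.37 + 9.47 = 138.84; u = 9.47/138.84 = 6.82%.
Change = 6.82% − 5.43% = +1.39 pp.

The unemployment rate changed by +1.39 percentage points.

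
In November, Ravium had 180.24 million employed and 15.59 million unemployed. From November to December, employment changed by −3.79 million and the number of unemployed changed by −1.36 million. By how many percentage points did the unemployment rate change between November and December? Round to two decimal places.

The unemployment rate changed by −0.50 percentage points.

November: labor force = 180.24 + 15.59 = 195.83; u = 15.59/195.83 = 7.96%.
December: labor force = 176.45 + 14.23 = 190.68; u = 14.23/190.68 = 7.46%.
Change = 7.46% − 7.96% = −0.50 pp.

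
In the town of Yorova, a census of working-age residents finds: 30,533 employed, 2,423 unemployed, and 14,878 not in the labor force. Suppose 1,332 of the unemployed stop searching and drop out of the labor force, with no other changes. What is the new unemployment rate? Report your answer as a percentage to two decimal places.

Initially, labor force = 30,533 + 2,423 = 32,956, so u = 2,423/32,956 = 7.35%.
After the change, unemployed and labor force both fall by 1,332 → E = 30,533, U = 1,091, labor force = 31,624.
New unemployment rate = 1,091 / 31,624 = 3.45%.

New unemployment rate ≈ 3.45%.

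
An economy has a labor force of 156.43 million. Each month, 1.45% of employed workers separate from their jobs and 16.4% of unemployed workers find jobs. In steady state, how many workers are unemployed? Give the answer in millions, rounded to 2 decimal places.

About 12.71 million are unemployed in steady state.

Steady-state unemployment rate u* = s/(s+f) = 1.45/(1.45+16.4) = 0.081232.
Unemployed = u* × labor force = 0.081232 × 156.43 ≈ 12.71 million.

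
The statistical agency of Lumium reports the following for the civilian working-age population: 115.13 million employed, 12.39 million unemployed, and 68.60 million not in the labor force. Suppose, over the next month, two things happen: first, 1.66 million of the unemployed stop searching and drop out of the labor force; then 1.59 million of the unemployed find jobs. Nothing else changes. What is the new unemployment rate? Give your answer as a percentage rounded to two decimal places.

New unemployment rate ≈ 7.26%.

Initially, labor force = 115.13 + 12.39 = 127.52 million, so u = 12.39/127.52 = 9.72%.
After the first change, unemployed and labor force both fall by 1.66 → E = 115.13, U = 10.73, labor force = 125.86 million.
After the second change, unemployed falls and employed rises by 1.59; labor force unchanged → E = 116.72, U = 9.14, labor force = 125.86 million.
New unemployment rate = 9.14 / 125.86 = 7.26%.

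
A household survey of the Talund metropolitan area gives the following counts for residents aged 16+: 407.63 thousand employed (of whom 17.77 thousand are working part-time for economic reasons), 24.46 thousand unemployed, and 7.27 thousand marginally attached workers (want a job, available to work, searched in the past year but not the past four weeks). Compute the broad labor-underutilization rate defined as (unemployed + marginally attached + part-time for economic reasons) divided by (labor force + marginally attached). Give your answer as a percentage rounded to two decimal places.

Labor force = 407.63 + 24.46 = 432.09 thousand.
Numerator = 24.46 + 7.27 + 17.77 = 49.50 thousand.
Denominator = 432.09 + 7.27 = 439.36 thousand.
Broad rate = 49.50 / 439.36 = 11.27%.

Broad underutilization rate ≈ 11.27%.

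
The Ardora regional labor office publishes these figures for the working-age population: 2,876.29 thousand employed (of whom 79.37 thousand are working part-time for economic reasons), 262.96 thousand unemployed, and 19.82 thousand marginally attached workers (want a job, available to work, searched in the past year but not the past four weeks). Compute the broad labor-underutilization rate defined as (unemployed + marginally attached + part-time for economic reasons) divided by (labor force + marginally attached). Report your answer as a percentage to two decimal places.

Labor force = 2,876.29 + 262.96 = 3,139.25 thousand.
Numerator = 262.96 + 19.82 + 79.37 = 362.15 thousand.
Denominator = 3,139.25 + 19.82 = 3,159.07 thousand.
Broad rate = 362.15 / 3,159.07 = 11.46%.

Broad underutilization rate ≈ 11.46%.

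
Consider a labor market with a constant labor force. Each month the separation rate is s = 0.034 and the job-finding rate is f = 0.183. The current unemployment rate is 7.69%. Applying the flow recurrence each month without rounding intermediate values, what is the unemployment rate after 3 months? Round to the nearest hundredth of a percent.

With a fixed labor force, u_{t+1} = u_t + s·(1−u_t) − f·u_t = u_t·(1−s−f) + s.
Here 1−s−f = 0.783 and s = 0.034.
u_1 = 0.076900 × 0.783 + 0.034 = 0.094213.
u_2 = 0.094213 × 0.783 + 0.034 = 0.107769.
u_3 = 0.107769 × 0.783 + 0.034 = 0.118383.

Unemployment rate after three months ≈ 11.84%.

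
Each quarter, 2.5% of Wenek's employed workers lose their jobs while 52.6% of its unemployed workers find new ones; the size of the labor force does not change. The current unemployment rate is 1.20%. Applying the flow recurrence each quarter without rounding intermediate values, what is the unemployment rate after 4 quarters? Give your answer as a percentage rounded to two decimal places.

With a fixed labor force, u_{t+1} = u_t + s·(1−u_t) − f·u_t = u_t·(1−s−f) + s.
Here 1−s−f = 0.449 and s = 0.025.
u_1 = 0.012000 × 0.449 + 0.025 = 0.030388.
u_2 = 0.030388 × 0.449 + 0.025 = 0.038644.
u_3 = 0.038644 × 0.449 + 0.025 = 0.042351.
u_4 = 0.042351 × 0.449 + 0.025 = 0.044016.

Unemployment rate after four quarters ≈ 4.40%.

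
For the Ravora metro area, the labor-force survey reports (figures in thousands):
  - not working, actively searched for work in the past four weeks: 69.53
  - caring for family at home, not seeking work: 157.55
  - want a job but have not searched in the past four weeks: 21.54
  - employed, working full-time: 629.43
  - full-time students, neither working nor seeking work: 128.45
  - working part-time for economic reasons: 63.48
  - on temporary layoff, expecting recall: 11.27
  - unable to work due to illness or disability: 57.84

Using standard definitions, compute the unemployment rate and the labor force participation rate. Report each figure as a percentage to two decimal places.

Unemployment rate ≈ 10.44%; labor force participation rate ≈ 67.92%.

Employed = 629.43 + 63.48 = 692.91 thousand (anyone who worked, including part-time for economic reasons, counts as employed).
Unemployed = 69.53 + 11.27 = 80.80 thousand (jobless and actively searching, or on temporary layoff).
Labor force = 692.91 + 80.80 = 773.71 thousand.
Not in labor force = 157.55 + 21.54 + 128.45 + 57.84 = 365.38 thousand (those not working and not actively searching are outside the labor force — including those who want a job but have given up searching).
Civilian working-age population = 773.71 + 365.38 = 1,139.09 thousand.
Unemployment rate = 80.80 / 773.71 = 10.44%.
Labor force participation rate = 773.71 / 1,139.09 = 67.92%.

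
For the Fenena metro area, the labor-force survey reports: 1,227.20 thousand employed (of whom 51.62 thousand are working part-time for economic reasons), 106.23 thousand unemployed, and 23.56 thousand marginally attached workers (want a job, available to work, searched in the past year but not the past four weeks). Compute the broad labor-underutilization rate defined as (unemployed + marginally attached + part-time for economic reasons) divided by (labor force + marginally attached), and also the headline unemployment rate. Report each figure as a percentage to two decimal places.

Labor force = 1,227.20 + 106.23 = 1,333.43 thousand.
Numerator = 106.23 + 23.56 + 51.62 = 181.41 thousand.
Denominator = 1,333.43 + 23.56 = 1,356.99 thousand.
Broad rate = 181.41 / 1,356.99 = 13.37%.
Headline unemployment rate = 106.23 / 1,333.43 = 7.97%.

Broad underutilization rate ≈ 13.37%; headline unemployment rate ≈ 7.97%.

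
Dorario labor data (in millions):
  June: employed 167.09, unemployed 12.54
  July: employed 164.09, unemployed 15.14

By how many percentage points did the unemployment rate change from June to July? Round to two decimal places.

June: labor force = 167.09 + 12.54 = 179.63; u = 12.54/179.63 = 6.98%.
July: labor force = 164.09 + 15.14 = 179.23; u = 15.14/179.23 = 8.45%.
Change = 8.45% − 6.98% = +1.47 pp.

The unemployment rate changed by +1.47 percentage points.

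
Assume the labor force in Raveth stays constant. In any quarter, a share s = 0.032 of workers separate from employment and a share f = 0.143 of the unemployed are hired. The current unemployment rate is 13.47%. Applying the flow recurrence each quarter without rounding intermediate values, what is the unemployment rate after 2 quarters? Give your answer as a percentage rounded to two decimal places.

With a fixed labor force, u_{t+1} = u_t + s·(1−u_t) − f·u_t = u_t·(1−s−f) + s.
Here 1−s−f = 0.825 and s = 0.032.
u_1 = 0.134700 × 0.825 + 0.032 = 0.143127.
u_2 = 0.143127 × 0.825 + 0.032 = 0.150080.

Unemployment rate after two quarters ≈ 15.01%.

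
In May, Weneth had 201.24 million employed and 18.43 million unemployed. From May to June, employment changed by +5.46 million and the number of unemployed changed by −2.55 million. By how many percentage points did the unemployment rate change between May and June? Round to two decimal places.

The unemployment rate changed by −1.26 percentage points.

May: labor force = 201.24 + 18.43 = 219.67; u = 18.43/219.67 = 8.39%.
June: labor force = 206.70 + 15.88 = 222.58; u = 15.88/222.58 = 7.13%.
Change = 7.13% − 8.39% = −1.26 pp.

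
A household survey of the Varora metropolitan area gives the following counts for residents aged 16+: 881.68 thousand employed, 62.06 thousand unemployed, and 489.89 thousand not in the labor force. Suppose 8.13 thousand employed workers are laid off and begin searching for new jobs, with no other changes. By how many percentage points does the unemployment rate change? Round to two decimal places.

The unemployment rate changes by +0.86 percentage points.

Initially, labor force = 881.68 + 62.06 = 943.74 thousand, so u = 62.06/943.74 = 6.58%.
After the change, employed falls and unemployed rises by 8.13; labor force unchanged → E = 873.55, U = 70.19, labor force = 943.74 thousand.
New unemployment rate = 70.19 / 943.74 = 7.44%.
Change = 7.44% − 6.58% = +0.86 percentage points.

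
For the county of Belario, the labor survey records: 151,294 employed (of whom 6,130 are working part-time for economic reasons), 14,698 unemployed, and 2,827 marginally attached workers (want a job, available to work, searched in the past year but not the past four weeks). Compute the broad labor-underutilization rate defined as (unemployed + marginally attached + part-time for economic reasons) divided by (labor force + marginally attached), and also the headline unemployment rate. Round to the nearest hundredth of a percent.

Labor force = 151,294 + 14,698 = 165,992.
Numerator = 14,698 + 2,827 + 6,130 = 23,655.
Denominator = 165,992 + 2,827 = 168,819.
Broad rate = 23,655 / 168,819 = 14.01%.
Headline unemployment rate = 14,698 / 165,992 = 8.85%.

Broad underutilization rate ≈ 14.01%; headline unemployment rate ≈ 8.85%.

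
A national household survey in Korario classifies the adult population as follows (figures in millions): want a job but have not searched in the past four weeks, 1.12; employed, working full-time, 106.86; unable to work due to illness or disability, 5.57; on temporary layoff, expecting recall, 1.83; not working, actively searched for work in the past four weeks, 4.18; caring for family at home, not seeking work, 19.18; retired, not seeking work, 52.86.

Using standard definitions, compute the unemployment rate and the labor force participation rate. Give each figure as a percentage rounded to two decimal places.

Unemployment rate ≈ 5.32%; labor force participation rate ≈ 58.91%.

Employed = 106.86 million.
Unemployed = 1.83 + 4.18 = 6.01 million (jobless and actively searching, or on temporary layoff).
Labor force = 106.86 + 6.01 = 112.87 million.
Not in labor force = 1.12 + 5.57 + 19.18 + 52.86 = 78.73 million (those not working and not actively searching are outside the labor force — including those who want a job but have given up searching).
Civilian working-age population = 112.87 + 78.73 = 191.60 million.
Unemployment rate = 6.01 / 112.87 = 5.32%.
Labor force participation rate = 112.87 / 191.60 = 58.91%.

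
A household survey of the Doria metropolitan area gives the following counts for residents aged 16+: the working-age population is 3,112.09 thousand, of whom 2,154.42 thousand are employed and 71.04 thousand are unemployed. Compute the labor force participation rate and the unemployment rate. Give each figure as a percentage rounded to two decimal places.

Labor force participation rate ≈ 71.51%; unemployment rate ≈ 3.19%.

Labor force = employed + unemployed = 2,154.42 + 71.04 = 2,225.46 thousand.
Unemployment rate = 71.04 / 2,225.46 = 3.19%.
Labor force participation rate = 2,225.46 / 3,112.09 = 71.51%.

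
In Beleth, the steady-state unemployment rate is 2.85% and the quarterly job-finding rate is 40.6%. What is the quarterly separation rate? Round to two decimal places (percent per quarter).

Separation rate ≈ 1.19% per quarter.

From u* = s/(s+f): s = u·f/(1−u).
s = 0.0285 × 40.6 / (1 − 0.0285) = 1.1571 / 0.9715 ≈ 1.19% per quarter.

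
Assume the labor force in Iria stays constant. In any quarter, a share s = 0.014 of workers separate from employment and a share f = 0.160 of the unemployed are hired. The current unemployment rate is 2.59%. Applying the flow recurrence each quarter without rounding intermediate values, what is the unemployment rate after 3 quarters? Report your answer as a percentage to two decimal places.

With a fixed labor force, u_{t+1} = u_t + s·(1−u_t) − f·u_t = u_t·(1−s−f) + s.
Here 1−s−f = 0.826 and s = 0.014.
u_1 = 0.025900 × 0.826 + 0.014 = 0.035393.
u_2 = 0.035393 × 0.826 + 0.014 = 0.043235.
u_3 = 0.043235 × 0.826 + 0.014 = 0.049712.

Unemployment rate after three quarters ≈ 4.97%.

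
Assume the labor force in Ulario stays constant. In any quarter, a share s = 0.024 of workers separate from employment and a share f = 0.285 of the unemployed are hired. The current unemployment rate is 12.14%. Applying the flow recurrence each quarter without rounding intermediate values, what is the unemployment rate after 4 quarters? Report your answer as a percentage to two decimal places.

Unemployment rate after four quarters ≈ 8.76%.

With a fixed labor force, u_{t+1} = u_t + s·(1−u_t) − f·u_t = u_t·(1−s−f) + s.
Here 1−s−f = 0.691 and s = 0.024.
u_1 = 0.121400 × 0.691 + 0.024 = 0.107887.
u_2 = 0.107887 × 0.691 + 0.024 = 0.098550.
u_3 = 0.098550 × 0.691 + 0.024 = 0.092098.
u_4 = 0.092098 × 0.691 + 0.024 = 0.087640.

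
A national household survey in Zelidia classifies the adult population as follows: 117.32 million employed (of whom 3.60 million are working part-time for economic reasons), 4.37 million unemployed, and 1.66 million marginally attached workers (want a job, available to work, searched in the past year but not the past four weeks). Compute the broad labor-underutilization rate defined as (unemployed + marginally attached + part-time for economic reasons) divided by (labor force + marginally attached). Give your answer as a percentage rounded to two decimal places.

Broad underutilization rate ≈ 7.81%.

Labor force = 117.32 + 4.37 = 121.69 million.
Numerator = 4.37 + 1.66 + 3.60 = 9.63 million.
Denominator = 121.69 + 1.66 = 123.35 million.
Broad rate = 9.63 / 123.35 = 7.81%.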